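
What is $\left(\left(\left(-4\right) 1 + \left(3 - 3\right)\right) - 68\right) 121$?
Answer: $-8712$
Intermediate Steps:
$\left(\left(\left(-4\right) 1 + \left(3 - 3\right)\right) - 68\right) 121 = \left(\left(-4 + 0\right) - 68\right) 121 = \left(-4 - 68\right) 121 = \left(-72\right) 121 = -8712$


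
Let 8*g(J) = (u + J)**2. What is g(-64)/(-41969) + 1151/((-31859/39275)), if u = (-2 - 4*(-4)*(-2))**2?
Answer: -1901979517547/1337090371 ≈ -1422.5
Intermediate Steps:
u = 1156 (u = (-2 + 16*(-2))**2 = (-2 - 32)**2 = (-34)**2 = 1156)
g(J) = (1156 + J)**2/8
g(-64)/(-41969) + 1151/((-31859/39275)) = ((1156 - 64)**2/8)/(-41969) + 1151/((-31859/39275)) = ((1/8)*1092**2)*(-1/41969) + 1151/((-31859*1/39275)) = ((1/8)*1192464)*(-1/41969) + 1151/(-31859/39275) = 149058*(-1/41969) + 1151*(-39275/31859) = -149058/41969 - 45205525/31859 = -1901979517547/1337090371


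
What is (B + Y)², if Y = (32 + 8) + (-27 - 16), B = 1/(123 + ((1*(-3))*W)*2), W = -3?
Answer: 178084/19881 ≈ 8.9575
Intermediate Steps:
B = 1/141 (B = 1/(123 + ((1*(-3))*(-3))*2) = 1/(123 - 3*(-3)*2) = 1/(123 + 9*2) = 1/(123 + 18) = 1/141 ≈ 0.0070922)
Y = -3 (Y = 40 - 43 = -3)
(B + Y)² = (1/141 - 3)² = (-422/141)² = 178084/19881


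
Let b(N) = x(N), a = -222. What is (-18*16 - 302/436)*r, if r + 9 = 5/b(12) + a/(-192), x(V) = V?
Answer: 44872655/20928 ≈ 2144.1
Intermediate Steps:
b(N) = N
r = -713/96 (r = -9 + (5/12 - 222/(-192)) = -9 + (5*(1/12) - 222*(-1/192)) = -9 + (5/12 + 37/32) = -9 + 151/96 = -713/96 ≈ -7.4271)
(-18*16 - 302/436)*r = (-18*16 - 302/436)*(-713/96) = (-288 - 302*1/436)*(-713/96) = (-288 - 151/218)*(-713/96) = -62935/218*(-713/96) = 44872655/20928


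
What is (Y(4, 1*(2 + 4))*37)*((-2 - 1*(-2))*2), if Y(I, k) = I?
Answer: 0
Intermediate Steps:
(Y(4, 1*(2 + 4))*37)*((-2 - 1*(-2))*2) = (4*37)*((-2 - 1*(-2))*2) = 148*((-2 + 2)*2) = 148*(0*2) = 148*0 = 0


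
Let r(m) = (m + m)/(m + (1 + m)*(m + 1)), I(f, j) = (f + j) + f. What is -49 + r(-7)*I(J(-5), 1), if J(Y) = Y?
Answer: -1295/29 ≈ -44.655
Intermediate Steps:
I(f, j) = j + 2*f
r(m) = 2*m/(m + (1 + m)**2) (r(m) = (2*m)/(m + (1 + m)*(1 + m)) = (2*m)/(m + (1 + m)**2) = 2*m/(m + (1 + m)**2))
-49 + r(-7)*I(J(-5), 1) = -49 + (2*(-7)/(-7 + (1 - 7)**2))*(1 + 2*(-5)) = -49 + (2*(-7)/(-7 + (-6)**2))*(1 - 10) = -49 + (2*(-7)/(-7 + 36))*(-9) = -49 + (2*(-7)/29)*(-9) = -49 + (2*(-7)*(1/29))*(-9) = -49 - 14/29*(-9) = -49 + 126/29 = -1295/29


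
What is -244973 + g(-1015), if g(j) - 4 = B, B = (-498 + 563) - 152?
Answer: -245056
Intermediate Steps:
B = -87 (B = 65 - 152 = -87)
g(j) = -83 (g(j) = 4 - 87 = -83)
-244973 + g(-1015) = -244973 - 83 = -245056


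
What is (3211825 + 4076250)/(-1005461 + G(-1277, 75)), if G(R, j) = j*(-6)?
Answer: -7288075/1005911 ≈ -7.2452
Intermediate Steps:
G(R, j) = -6*j
(3211825 + 4076250)/(-1005461 + G(-1277, 75)) = (3211825 + 4076250)/(-1005461 - 6*75) = 7288075/(-1005461 - 450) = 7288075/(-1005911) = 7288075*(-1/1005911) = -7288075/1005911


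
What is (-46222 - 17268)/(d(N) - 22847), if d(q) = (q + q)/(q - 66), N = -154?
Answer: 158725/57114 ≈ 2.7791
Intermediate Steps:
d(q) = 2*q/(-66 + q) (d(q) = (2*q)/(-66 + q) = 2*q/(-66 + q))
(-46222 - 17268)/(d(N) - 22847) = (-46222 - 17268)/(2*(-154)/(-66 - 154) - 22847) = -63490/(2*(-154)/(-220) - 22847) = -63490/(2*(-154)*(-1/220) - 22847) = -63490/(7/5 - 22847) = -63490/(-114228/5) = -63490*(-5/114228) = 158725/57114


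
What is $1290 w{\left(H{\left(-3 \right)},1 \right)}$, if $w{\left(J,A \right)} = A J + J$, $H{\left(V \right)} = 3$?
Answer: $7740$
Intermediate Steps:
$w{\left(J,A \right)} = J + A J$
$1290 w{\left(H{\left(-3 \right)},1 \right)} = 1290 \cdot 3 \left(1 + 1\right) = 1290 \cdot 3 \cdot 2 = 1290 \cdot 6 = 7740$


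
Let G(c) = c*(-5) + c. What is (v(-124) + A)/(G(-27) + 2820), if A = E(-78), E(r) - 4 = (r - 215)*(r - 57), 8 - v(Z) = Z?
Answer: 39691/2928 ≈ 13.556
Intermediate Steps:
G(c) = -4*c (G(c) = -5*c + c = -4*c)
v(Z) = 8 - Z
E(r) = 4 + (-215 + r)*(-57 + r) (E(r) = 4 + (r - 215)*(r - 57) = 4 + (-215 + r)*(-57 + r))
A = 39559 (A = 12259 + (-78)² - 272*(-78) = 12259 + 6084 + 21216 = 39559)
(v(-124) + A)/(G(-27) + 2820) = ((8 - 1*(-124)) + 39559)/(-4*(-27) + 2820) = ((8 + 124) + 39559)/(108 + 2820) = (132 + 39559)/2928 = 39691*(1/2928) = 39691/2928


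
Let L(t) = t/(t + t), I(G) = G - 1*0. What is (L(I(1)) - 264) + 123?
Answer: -281/2 ≈ -140.50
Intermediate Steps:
I(G) = G (I(G) = G + 0 = G)
L(t) = ½ (L(t) = t/((2*t)) = t*(1/(2*t)) = ½)
(L(I(1)) - 264) + 123 = (½ - 264) + 123 = -527/2 + 123 = -281/2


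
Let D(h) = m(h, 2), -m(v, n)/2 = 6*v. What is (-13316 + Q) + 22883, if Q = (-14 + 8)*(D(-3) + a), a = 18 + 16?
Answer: 9147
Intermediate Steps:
m(v, n) = -12*v
D(h) = -12*h
a = 34
Q = -420 (Q = (-14 + 8)*(-12*(-3) + 34) = -6*(36 + 34) = -6*70 = -420)
(-13316 + Q) + 22883 = (-13316 - 420) + 22883 = -13736 + 22883 = 9147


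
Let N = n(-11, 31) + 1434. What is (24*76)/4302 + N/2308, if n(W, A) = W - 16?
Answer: 1710451/1654836 ≈ 1.0336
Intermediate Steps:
n(W, A) = -16 + W
N = 1407 (N = (-16 - 11) + 1434 = -27 + 1434 = 1407)
(24*76)/4302 + N/2308 = (24*76)/4302 + 1407/2308 = 1824*(1/4302) + 1407*(1/2308) = 304/717 + 1407/2308 = 1710451/1654836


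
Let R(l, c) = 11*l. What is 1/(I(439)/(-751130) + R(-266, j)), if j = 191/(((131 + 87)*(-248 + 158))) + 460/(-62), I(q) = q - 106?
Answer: -751130/2197806713 ≈ -0.00034176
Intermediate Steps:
I(q) = -106 + q
j = -4518521/608220 (j = 191/((218*(-90))) + 460*(-1/62) = 191/(-19620) - 230/31 = 191*(-1/19620) - 230/31 = -191/19620 - 230/31 = -4518521/608220 ≈ -7.4291)
1/(I(439)/(-751130) + R(-266, j)) = 1/((-106 + 439)/(-751130) + 11*(-266)) = 1/(333*(-1/751130) - 2926) = 1/(-333/751130 - 2926) = 1/(-2197806713/751130) = -751130/2197806713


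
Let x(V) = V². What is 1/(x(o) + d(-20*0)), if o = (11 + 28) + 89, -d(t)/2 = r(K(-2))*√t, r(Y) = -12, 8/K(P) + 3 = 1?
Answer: 1/16384 ≈ 6.1035e-5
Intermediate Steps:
K(P) = -4 (K(P) = 8/(-3 + 1) = 8/(-2) = 8*(-½) = -4)
d(t) = 24*√t (d(t) = -(-24)*√t = 24*√t)
o = 128 (o = 39 + 89 = 128)
1/(x(o) + d(-20*0)) = 1/(128² + 24*√(-20*0)) = 1/(16384 + 24*√0) = 1/(16384 + 24*0) = 1/(16384 + 0) = 1/16384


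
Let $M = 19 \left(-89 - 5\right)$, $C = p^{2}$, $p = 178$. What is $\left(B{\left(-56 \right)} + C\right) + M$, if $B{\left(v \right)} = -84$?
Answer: $29814$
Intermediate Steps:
$C = 31684$ ($C = 178^{2} = 31684$)
$M = -1786$ ($M = 19 \left(-94\right) = -1786$)
$\left(B{\left(-56 \right)} + C\right) + M = \left(-84 + 31684\right) - 1786 = 31600 - 1786 = 29814$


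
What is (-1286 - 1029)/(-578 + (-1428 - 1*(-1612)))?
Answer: 2315/394 ≈ 5.8756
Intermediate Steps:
(-1286 - 1029)/(-578 + (-1428 - 1*(-1612))) = -2315/(-578 + (-1428 + 1612)) = -2315/(-578 + 184) = -2315/(-394) = -2315*(-1/394) = 2315/394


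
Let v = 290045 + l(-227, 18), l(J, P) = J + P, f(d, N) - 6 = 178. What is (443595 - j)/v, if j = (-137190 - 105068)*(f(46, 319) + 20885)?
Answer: 1701525799/96612 ≈ 17612.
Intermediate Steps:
f(d, N) = 184 (f(d, N) = 6 + 178 = 184)
j = -5104133802 (j = (-137190 - 105068)*(184 + 20885) = -242258*21069 = -5104133802)
v = 289836 (v = 290045 + (-227 + 18) = 290045 - 209 = 289836)
(443595 - j)/v = (443595 - 1*(-5104133802))/289836 = (443595 + 5104133802)*(1/289836) = 5104577397*(1/289836) = 1701525799/96612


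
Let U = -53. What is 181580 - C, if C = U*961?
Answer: 232513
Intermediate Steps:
C = -50933 (C = -53*961 = -50933)
181580 - C = 181580 - 1*(-50933) = 181580 + 50933 = 232513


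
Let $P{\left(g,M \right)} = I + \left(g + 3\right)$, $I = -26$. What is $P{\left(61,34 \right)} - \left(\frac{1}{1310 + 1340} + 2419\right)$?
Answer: $- \frac{6309651}{2650} \approx -2381.0$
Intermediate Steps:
$P{\left(g,M \right)} = -23 + g$ ($P{\left(g,M \right)} = -26 + \left(g + 3\right) = -26 + \left(3 + g\right) = -23 + g$)
$P{\left(61,34 \right)} - \left(\frac{1}{1310 + 1340} + 2419\right) = \left(-23 + 61\right) - \left(\frac{1}{1310 + 1340} + 2419\right) = 38 - \left(\frac{1}{2650} + 2419\right) = 38 - \frac{6410351}{2650} = - \frac{6309651}{2650}$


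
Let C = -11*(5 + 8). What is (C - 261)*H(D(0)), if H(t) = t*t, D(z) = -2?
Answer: -1616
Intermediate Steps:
H(t) = t²
C = -143 (C = -11*13 = -143)
(C - 261)*H(D(0)) = (-143 - 261)*(-2)² = -404*4 = -1616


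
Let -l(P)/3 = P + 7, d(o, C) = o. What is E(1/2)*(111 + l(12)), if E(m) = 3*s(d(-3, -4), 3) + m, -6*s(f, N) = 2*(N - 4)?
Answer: 81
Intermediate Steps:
l(P) = -21 - 3*P (l(P) = -3*(P + 7) = -3*(7 + P) = -21 - 3*P)
s(f, N) = 4/3 - N/3 (s(f, N) = -(N - 4)/3 = -(-4 + N)/3 = -(-8 + 2*N)/6 = 4/3 - N/3)
E(m) = 1 + m (E(m) = 3*(4/3 - ⅓*3) + m = 3*(4/3 - 1) + m = 3*(⅓) + m = 1 + m)
E(1/2)*(111 + l(12)) = (1 + 1/2)*(111 + (-21 - 3*12)) = (1 + ½)*(111 + (-21 - 36)) = 3*(111 - 57)/2 = (3/2)*54 = 81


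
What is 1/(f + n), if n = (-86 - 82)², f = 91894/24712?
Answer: 12356/348781691 ≈ 3.5426e-5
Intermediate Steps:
f = 45947/12356 (f = 91894*(1/24712) = 45947/12356 ≈ 3.7186)
n = 28224 (n = (-168)² = 28224)
1/(f + n) = 1/(45947/12356 + 28224) = 1/(348781691/12356) = 12356/348781691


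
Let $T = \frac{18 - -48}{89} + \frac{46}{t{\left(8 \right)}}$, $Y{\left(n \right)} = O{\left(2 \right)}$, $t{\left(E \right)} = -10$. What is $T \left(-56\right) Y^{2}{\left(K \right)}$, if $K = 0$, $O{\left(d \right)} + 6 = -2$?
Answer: $\frac{6153728}{445} \approx 13829.0$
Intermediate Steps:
$O{\left(d \right)} = -8$ ($O{\left(d \right)} = -6 - 2 = -8$)
$Y{\left(n \right)} = -8$
$T = - \frac{1717}{445}$ ($T = \frac{18 - -48}{89} + \frac{46}{-10} = \left(18 + 48\right) \frac{1}{89} + 46 \left(- \frac{1}{10}\right) = 66 \cdot \frac{1}{89} - \frac{23}{5} = \frac{66}{89} - \frac{23}{5} = - \frac{1717}{445} \approx -3.8584$)
$T \left(-56\right) Y^{2}{\left(K \right)} = \left(- \frac{1717}{445}\right) \left(-56\right) \left(-8\right)^{2} = \frac{96152}{445} \cdot 64 = \frac{6153728}{445}$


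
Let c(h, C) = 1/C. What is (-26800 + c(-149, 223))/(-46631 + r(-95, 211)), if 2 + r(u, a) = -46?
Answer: 5976399/10409417 ≈ 0.57413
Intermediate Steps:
r(u, a) = -48 (r(u, a) = -2 - 46 = -48)
(-26800 + c(-149, 223))/(-46631 + r(-95, 211)) = (-26800 + 1/223)/(-46631 - 48) = (-26800 + 1/223)/(-46679) = -5976399/223*(-1/46679) = 5976399/10409417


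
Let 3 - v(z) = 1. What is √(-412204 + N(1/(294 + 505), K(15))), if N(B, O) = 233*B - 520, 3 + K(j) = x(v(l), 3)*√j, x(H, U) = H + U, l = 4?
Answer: I*√263483228157/799 ≈ 642.44*I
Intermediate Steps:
v(z) = 2 (v(z) = 3 - 1*1 = 3 - 1 = 2)
K(j) = -3 + 5*√j (K(j) = -3 + (2 + 3)*√j = -3 + 5*√j)
N(B, O) = -520 + 233*B
√(-412204 + N(1/(294 + 505), K(15))) = √(-412204 + (-520 + 233/(294 + 505))) = √(-412204 + (-520 + 233/799)) = √(-412204 - 415247/799) = √(-329766243/799) = I*√263483228157/799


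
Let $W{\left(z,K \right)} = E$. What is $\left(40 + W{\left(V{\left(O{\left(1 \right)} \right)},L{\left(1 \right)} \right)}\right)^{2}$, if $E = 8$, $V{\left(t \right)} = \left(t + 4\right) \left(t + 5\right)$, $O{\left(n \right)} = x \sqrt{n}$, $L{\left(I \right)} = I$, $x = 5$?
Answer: $2304$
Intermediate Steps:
$O{\left(n \right)} = 5 \sqrt{n}$
$V{\left(t \right)} = \left(4 + t\right) \left(5 + t\right)$
$W{\left(z,K \right)} = 8$
$\left(40 + W{\left(V{\left(O{\left(1 \right)} \right)},L{\left(1 \right)} \right)}\right)^{2} = \left(40 + 8\right)^{2} = 48^{2} = 2304$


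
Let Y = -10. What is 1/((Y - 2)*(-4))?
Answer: 1/48 ≈ 0.020833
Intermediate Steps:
1/((Y - 2)*(-4)) = 1/((-10 - 2)*(-4)) = 1/(-12*(-4)) = 1/48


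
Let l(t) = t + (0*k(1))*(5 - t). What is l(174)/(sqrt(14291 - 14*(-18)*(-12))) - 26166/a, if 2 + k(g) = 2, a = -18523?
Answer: 26166/18523 + 174*sqrt(11267)/11267 ≈ 3.0519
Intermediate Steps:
k(g) = 0 (k(g) = -2 + 2 = 0)
l(t) = t (l(t) = t + (0*0)*(5 - t) = t + 0*(5 - t) = t + 0 = t)
l(174)/(sqrt(14291 - 14*(-18)*(-12))) - 26166/a = 174/(sqrt(14291 - 14*(-18)*(-12))) - 26166/(-18523) = 174/(sqrt(14291 + 252*(-12))) - 26166*(-1/18523) = 174/(sqrt(14291 - 3024)) + 26166/18523 = 174/(sqrt(11267)) + 26166/18523 = 174*(sqrt(11267)/11267) + 26166/18523 = 174*sqrt(11267)/11267 + 26166/18523 = 26166/18523 + 174*sqrt(11267)/11267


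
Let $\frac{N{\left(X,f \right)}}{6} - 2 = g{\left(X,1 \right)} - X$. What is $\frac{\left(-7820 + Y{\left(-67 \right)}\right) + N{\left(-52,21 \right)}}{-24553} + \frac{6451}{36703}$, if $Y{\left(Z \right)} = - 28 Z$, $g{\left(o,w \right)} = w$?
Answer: $\frac{364442045}{901168759} \approx 0.40441$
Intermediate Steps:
$N{\left(X,f \right)} = 18 - 6 X$ ($N{\left(X,f \right)} = 12 + 6 \left(1 - X\right) = 12 - \left(-6 + 6 X\right) = 18 - 6 X$)
$\frac{\left(-7820 + Y{\left(-67 \right)}\right) + N{\left(-52,21 \right)}}{-24553} + \frac{6451}{36703} = \frac{\left(-7820 - -1876\right) + \left(18 - -312\right)}{-24553} + \frac{6451}{36703} = \left(\left(-7820 + 1876\right) + \left(18 + 312\right)\right) \left(- \frac{1}{24553}\right) + 6451 \cdot \frac{1}{36703} = \left(-5944 + 330\right) \left(- \frac{1}{24553}\right) + \frac{6451}{36703} = \left(-5614\right) \left(- \frac{1}{24553}\right) + \frac{6451}{36703} = \frac{5614}{24553} + \frac{6451}{36703} = \frac{364442045}{901168759}$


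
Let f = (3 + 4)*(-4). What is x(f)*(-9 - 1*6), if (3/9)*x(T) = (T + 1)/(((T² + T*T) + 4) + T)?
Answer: 1215/1544 ≈ 0.78692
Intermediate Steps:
f = -28 (f = 7*(-4) = -28)
x(T) = 3*(1 + T)/(4 + T + 2*T²) (x(T) = 3*((T + 1)/(((T² + T*T) + 4) + T)) = 3*((1 + T)/(((T² + T²) + 4) + T)) = 3*((1 + T)/((2*T² + 4) + T)) = 3*((1 + T)/((4 + 2*T²) + T)) = 3*((1 + T)/(4 + T + 2*T²)) = 3*(1 + T)/(4 + T + 2*T²))
x(f)*(-9 - 1*6) = (3*(1 - 28)/(4 - 28 + 2*(-28)²))*(-9 - 1*6) = (3*(-27)/(4 - 28 + 2*784))*(-9 - 6) = (3*(-27)/(4 - 28 + 1568))*(-15) = (3*(-27)/1544)*(-15) = (3*(1/1544)*(-27))*(-15) = -81/1544*(-15) = 1215/1544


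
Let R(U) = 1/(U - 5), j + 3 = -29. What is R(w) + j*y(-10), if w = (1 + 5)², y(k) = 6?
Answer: -5951/31 ≈ -191.97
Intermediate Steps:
j = -32 (j = -3 - 29 = -32)
w = 36 (w = 6² = 36)
R(U) = 1/(-5 + U)
R(w) + j*y(-10) = 1/(-5 + 36) - 32*6 = 1/31 - 192 = -5951/31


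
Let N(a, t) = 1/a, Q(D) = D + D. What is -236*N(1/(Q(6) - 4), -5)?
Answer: -1888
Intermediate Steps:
Q(D) = 2*D
-236*N(1/(Q(6) - 4), -5) = -236/(1/(2*6 - 4)) = -236/(1/(12 - 4)) = -236/(1/8) = -236/⅛ = -236*8 = -1888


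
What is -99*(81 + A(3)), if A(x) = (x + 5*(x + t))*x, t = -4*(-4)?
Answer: -37125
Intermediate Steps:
t = 16
A(x) = x*(80 + 6*x) (A(x) = (x + 5*(x + 16))*x = (x + 5*(16 + x))*x = (x + (80 + 5*x))*x = (80 + 6*x)*x = x*(80 + 6*x))
-99*(81 + A(3)) = -99*(81 + 2*3*(40 + 3*3)) = -99*(81 + 2*3*(40 + 9)) = -99*(81 + 2*3*49) = -99*(81 + 294) = -99*375 = -37125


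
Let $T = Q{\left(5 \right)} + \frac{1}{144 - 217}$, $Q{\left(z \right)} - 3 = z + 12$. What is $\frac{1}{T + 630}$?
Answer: $\frac{73}{47449} \approx 0.0015385$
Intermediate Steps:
$Q{\left(z \right)} = 15 + z$ ($Q{\left(z \right)} = 3 + \left(z + 12\right) = 3 + \left(12 + z\right) = 15 + z$)
$T = \frac{1459}{73}$ ($T = \left(15 + 5\right) + \frac{1}{144 - 217} = 20 + \frac{1}{-73} = 20 - \frac{1}{73} = \frac{1459}{73} \approx 19.986$)
$\frac{1}{T + 630} = \frac{1}{\frac{1459}{73} + 630} = \frac{1}{\frac{47449}{73}} = \frac{73}{47449}$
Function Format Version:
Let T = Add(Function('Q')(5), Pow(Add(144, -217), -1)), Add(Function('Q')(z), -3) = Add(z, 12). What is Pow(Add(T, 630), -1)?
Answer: Rational(73, 47449) ≈ 0.0015385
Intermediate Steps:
Function('Q')(z) = Add(15, z) (Function('Q')(z) = Add(3, Add(z, 12)) = Add(3, Add(12, z)) = Add(15, z))
T = Rational(1459, 73) (T = Add(Add(15, 5), Pow(Add(144, -217), -1)) = Add(20, Pow(-73, -1)) = Add(20, Rational(-1, 73)) = Rational(1459, 73) ≈ 19.986)
Pow(Add(T, 630), -1) = Pow(Add(Rational(1459, 73), 630), -1) = Pow(Rational(47449, 73), -1) = Rational(73, 47449)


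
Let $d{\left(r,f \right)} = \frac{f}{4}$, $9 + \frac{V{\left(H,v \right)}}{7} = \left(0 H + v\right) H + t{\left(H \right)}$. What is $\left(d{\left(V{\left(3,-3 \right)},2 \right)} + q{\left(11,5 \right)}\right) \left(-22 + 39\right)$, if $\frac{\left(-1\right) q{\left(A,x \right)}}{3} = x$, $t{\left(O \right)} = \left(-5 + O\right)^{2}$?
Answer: $- \frac{493}{2} \approx -246.5$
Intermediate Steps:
$q{\left(A,x \right)} = - 3 x$
$V{\left(H,v \right)} = -63 + 7 \left(-5 + H\right)^{2} + 7 H v$ ($V{\left(H,v \right)} = -63 + 7 \left(\left(0 H + v\right) H + \left(-5 + H\right)^{2}\right) = -63 + 7 \left(\left(0 + v\right) H + \left(-5 + H\right)^{2}\right) = -63 + 7 \left(v H + \left(-5 + H\right)^{2}\right) = -63 + 7 \left(H v + \left(-5 + H\right)^{2}\right) = -63 + 7 \left(\left(-5 + H\right)^{2} + H v\right) = -63 + \left(7 \left(-5 + H\right)^{2} + 7 H v\right) = -63 + 7 \left(-5 + H\right)^{2} + 7 H v$)
$d{\left(r,f \right)} = \frac{f}{4}$ ($d{\left(r,f \right)} = f \frac{1}{4} = \frac{f}{4}$)
$\left(d{\left(V{\left(3,-3 \right)},2 \right)} + q{\left(11,5 \right)}\right) \left(-22 + 39\right) = \left(\frac{1}{4} \cdot 2 - 15\right) \left(-22 + 39\right) = \left(\frac{1}{2} - 15\right) 17 = \left(- \frac{29}{2}\right) 17 = - \frac{493}{2}$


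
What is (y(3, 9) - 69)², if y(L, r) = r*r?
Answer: 144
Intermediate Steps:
y(L, r) = r²
(y(3, 9) - 69)² = (9² - 69)² = (81 - 69)² = 12² = 144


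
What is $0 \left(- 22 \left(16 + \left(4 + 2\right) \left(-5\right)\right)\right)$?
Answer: $0$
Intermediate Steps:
$0 \left(- 22 \left(16 + \left(4 + 2\right) \left(-5\right)\right)\right) = 0 \left(- 22 \left(16 + 6 \left(-5\right)\right)\right) = 0 \left(- 22 \left(16 - 30\right)\right) = 0 \left(\left(-22\right) \left(-14\right)\right) = 0 \cdot 308 = 0$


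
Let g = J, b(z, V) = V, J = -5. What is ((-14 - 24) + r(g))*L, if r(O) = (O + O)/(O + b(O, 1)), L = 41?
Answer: -2911/2 ≈ -1455.5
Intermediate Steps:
g = -5
r(O) = 2*O/(1 + O) (r(O) = (O + O)/(O + 1) = (2*O)/(1 + O) = 2*O/(1 + O))
((-14 - 24) + r(g))*L = ((-14 - 24) + 2*(-5)/(1 - 5))*41 = (-38 + 2*(-5)/(-4))*41 = (-38 + 2*(-5)*(-¼))*41 = (-38 + 5/2)*41 = -71/2*41 = -2911/2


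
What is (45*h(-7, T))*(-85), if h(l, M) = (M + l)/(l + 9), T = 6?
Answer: 3825/2 ≈ 1912.5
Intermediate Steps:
h(l, M) = (M + l)/(9 + l)
(45*h(-7, T))*(-85) = (45*((6 - 7)/(9 - 7)))*(-85) = (45*(-1/2))*(-85) = (45*((½)*(-1)))*(-85) = (45*(-½))*(-85) = -45/2*(-85) = 3825/2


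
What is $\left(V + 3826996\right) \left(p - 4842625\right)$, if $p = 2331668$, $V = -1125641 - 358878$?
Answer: $-5881859020489$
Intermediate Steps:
$V = -1484519$ ($V = -1125641 - 358878 = -1484519$)
$\left(V + 3826996\right) \left(p - 4842625\right) = \left(-1484519 + 3826996\right) \left(2331668 - 4842625\right) = 2342477 \left(-2510957\right) = -5881859020489$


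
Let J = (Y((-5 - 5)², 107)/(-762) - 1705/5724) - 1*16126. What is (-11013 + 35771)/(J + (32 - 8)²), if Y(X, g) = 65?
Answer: -17997778584/11304319945 ≈ -1.5921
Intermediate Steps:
J = -11723041993/726948 (J = (65/(-762) - 1705/5724) - 1*16126 = (65*(-1/762) - 1705*1/5724) - 16126 = (-65/762 - 1705/5724) - 16126 = -278545/726948 - 16126 = -11723041993/726948 ≈ -16126.)
(-11013 + 35771)/(J + (32 - 8)²) = (-11013 + 35771)/(-11723041993/726948 + (32 - 8)²) = 24758/(-11723041993/726948 + 24²) = 24758/(-11723041993/726948 + 576) = 24758/(-11304319945/726948) = 24758*(-726948/11304319945) = -17997778584/11304319945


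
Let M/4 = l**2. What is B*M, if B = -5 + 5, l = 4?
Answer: 0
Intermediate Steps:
M = 64 (M = 4*4**2 = 4*16 = 64)
B = 0
B*M = 0*64 = 0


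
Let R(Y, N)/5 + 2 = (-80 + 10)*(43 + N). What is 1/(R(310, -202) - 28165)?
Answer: 1/27475 ≈ 3.6397e-5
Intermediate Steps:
R(Y, N) = -15060 - 350*N (R(Y, N) = -10 + 5*((-80 + 10)*(43 + N)) = -10 + 5*(-70*(43 + N)) = -10 + 5*(-3010 - 70*N) = -10 + (-15050 - 350*N) = -15060 - 350*N)
1/(R(310, -202) - 28165) = 1/((-15060 - 350*(-202)) - 28165) = 1/((-15060 + 70700) - 28165) = 1/(55640 - 28165) = 1/27475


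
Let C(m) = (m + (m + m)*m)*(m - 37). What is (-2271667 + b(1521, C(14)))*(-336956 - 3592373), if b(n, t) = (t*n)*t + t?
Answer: -521132162895182151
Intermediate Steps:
C(m) = (-37 + m)*(m + 2*m²) (C(m) = (m + (2*m)*m)*(-37 + m) = (m + 2*m²)*(-37 + m) = (-37 + m)*(m + 2*m²))
b(n, t) = t + n*t² (b(n, t) = (n*t)*t + t = n*t² + t = t + n*t²)
(-2271667 + b(1521, C(14)))*(-336956 - 3592373) = (-2271667 + (14*(-37 - 73*14 + 2*14²))*(1 + 1521*(14*(-37 - 73*14 + 2*14²))))*(-336956 - 3592373) = (-2271667 + (14*(-37 - 1022 + 2*196))*(1 + 1521*(14*(-37 - 1022 + 2*196))))*(-3929329) = (-2271667 + (14*(-37 - 1022 + 392))*(1 + 1521*(14*(-37 - 1022 + 392))))*(-3929329) = (-2271667 + (14*(-667))*(1 + 1521*(14*(-667))))*(-3929329) = (-2271667 - 9338*(1 + 1521*(-9338)))*(-3929329) = (-2271667 - 9338*(1 - 14203098))*(-3929329) = (-2271667 - 9338*(-14203097))*(-3929329) = (-2271667 + 132628519786)*(-3929329) = 132626248119*(-3929329) = -521132162895182151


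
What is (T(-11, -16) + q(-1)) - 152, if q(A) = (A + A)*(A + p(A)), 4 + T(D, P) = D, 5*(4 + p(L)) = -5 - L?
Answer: -777/5 ≈ -155.40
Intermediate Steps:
p(L) = -5 - L/5 (p(L) = -4 + (-5 - L)/5 = -4 + (-1 - L/5) = -5 - L/5)
T(D, P) = -4 + D
q(A) = 2*A*(-5 + 4*A/5) (q(A) = (A + A)*(A + (-5 - A/5)) = (2*A)*(-5 + 4*A/5) = 2*A*(-5 + 4*A/5))
(T(-11, -16) + q(-1)) - 152 = ((-4 - 11) + (2/5)*(-1)*(-25 + 4*(-1))) - 152 = (-15 + (2/5)*(-1)*(-25 - 4)) - 152 = (-15 + (2/5)*(-1)*(-29)) - 152 = (-15 + 58/5) - 152 = -17/5 - 152 = -777/5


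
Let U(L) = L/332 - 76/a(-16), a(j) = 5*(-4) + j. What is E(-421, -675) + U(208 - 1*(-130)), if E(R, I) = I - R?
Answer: -374801/1494 ≈ -250.87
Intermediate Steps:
a(j) = -20 + j
U(L) = 19/9 + L/332 (U(L) = L/332 - 76/(-20 - 16) = L*(1/332) - 76/(-36) = L/332 - 76*(-1/36) = L/332 + 19/9 = 19/9 + L/332)
E(-421, -675) + U(208 - 1*(-130)) = (-675 - 1*(-421)) + (19/9 + (208 - 1*(-130))/332) = (-675 + 421) + (19/9 + (208 + 130)/332) = -254 + (19/9 + (1/332)*338) = -254 + (19/9 + 169/166) = -254 + 4675/1494 = -374801/1494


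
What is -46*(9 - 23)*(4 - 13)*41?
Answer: -237636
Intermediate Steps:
-46*(9 - 23)*(4 - 13)*41 = -(-644)*(-9)*41 = -46*126*41 = -5796*41 = -237636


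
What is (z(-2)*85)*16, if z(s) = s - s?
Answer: 0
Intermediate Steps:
z(s) = 0
(z(-2)*85)*16 = (0*85)*16 = 0*16 = 0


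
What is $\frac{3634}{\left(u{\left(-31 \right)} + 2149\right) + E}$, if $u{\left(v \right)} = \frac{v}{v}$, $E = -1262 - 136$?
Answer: $\frac{1817}{376} \approx 4.8324$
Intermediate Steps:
$E = -1398$ ($E = -1262 - 136 = -1398$)
$u{\left(v \right)} = 1$
$\frac{3634}{\left(u{\left(-31 \right)} + 2149\right) + E} = \frac{3634}{\left(1 + 2149\right) - 1398} = \frac{3634}{2150 - 1398} = \frac{3634}{752} = 3634 \cdot \frac{1}{752} = \frac{1817}{376}$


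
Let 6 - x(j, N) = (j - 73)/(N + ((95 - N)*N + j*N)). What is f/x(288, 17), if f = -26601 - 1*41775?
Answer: -60942552/5317 ≈ -11462.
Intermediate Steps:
f = -68376 (f = -26601 - 41775 = -68376)
x(j, N) = 6 - (-73 + j)/(N + N*j + N*(95 - N)) (x(j, N) = 6 - (j - 73)/(N + ((95 - N)*N + j*N)) = 6 - (-73 + j)/(N + (N*(95 - N) + N*j)) = 6 - (-73 + j)/(N + (N*j + N*(95 - N))) = 6 - (-73 + j)/(N + N*j + N*(95 - N)))
f/x(288, 17) = -68376*17*(96 + 288 - 1*17)/(73 - 1*288 - 6*17² + 576*17 + 6*17*288) = -68376*17*(96 + 288 - 17)/(73 - 288 - 6*289 + 9792 + 29376) = -68376*6239/(73 - 288 - 1734 + 9792 + 29376) = -68376/((1/17)*(1/367)*37219) = -68376/37219/6239 = -68376*6239/37219 = -60942552/5317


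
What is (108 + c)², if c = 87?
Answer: 38025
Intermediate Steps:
(108 + c)² = (108 + 87)² = 195² = 38025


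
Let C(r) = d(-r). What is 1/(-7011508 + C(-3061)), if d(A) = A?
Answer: -1/7008447 ≈ -1.4268e-7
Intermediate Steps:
C(r) = -r
1/(-7011508 + C(-3061)) = 1/(-7011508 - 1*(-3061)) = 1/(-7011508 + 3061) = 1/(-7008447) = -1/7008447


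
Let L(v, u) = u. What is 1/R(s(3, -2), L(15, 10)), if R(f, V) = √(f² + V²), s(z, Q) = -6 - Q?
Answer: √29/58 ≈ 0.092848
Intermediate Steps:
R(f, V) = √(V² + f²)
1/R(s(3, -2), L(15, 10)) = 1/(√(10² + (-6 - 1*(-2))²)) = 1/(√(100 + (-6 + 2)²)) = 1/(√(100 + (-4)²)) = 1/(√(100 + 16)) = 1/(√116) = 1/(2*√29) = √29/58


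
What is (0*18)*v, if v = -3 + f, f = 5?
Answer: 0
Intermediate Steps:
v = 2 (v = -3 + 5 = 2)
(0*18)*v = (0*18)*2 = 0*2 = 0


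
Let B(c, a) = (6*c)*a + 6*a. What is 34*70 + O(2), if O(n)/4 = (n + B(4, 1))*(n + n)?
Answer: 2892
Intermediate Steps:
B(c, a) = 6*a + 6*a*c (B(c, a) = 6*a*c + 6*a = 6*a + 6*a*c)
O(n) = 8*n*(30 + n) (O(n) = 4*((n + 6*1*(1 + 4))*(n + n)) = 4*((n + 6*1*5)*(2*n)) = 4*((n + 30)*(2*n)) = 4*((30 + n)*(2*n)) = 4*(2*n*(30 + n)) = 8*n*(30 + n))
34*70 + O(2) = 34*70 + 8*2*(30 + 2) = 2380 + 8*2*32 = 2380 + 512 = 2892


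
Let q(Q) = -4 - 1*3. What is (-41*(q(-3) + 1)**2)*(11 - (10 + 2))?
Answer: 1476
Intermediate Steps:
q(Q) = -7 (q(Q) = -4 - 3 = -7)
(-41*(q(-3) + 1)**2)*(11 - (10 + 2)) = (-41*(-7 + 1)**2)*(11 - (10 + 2)) = (-41*(-6)**2)*(11 - 1*12) = (-41*36)*(11 - 12) = -1476*(-1) = 1476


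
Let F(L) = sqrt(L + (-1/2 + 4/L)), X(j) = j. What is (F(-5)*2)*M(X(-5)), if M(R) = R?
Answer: -3*I*sqrt(70) ≈ -25.1*I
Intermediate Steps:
F(L) = sqrt(-1/2 + L + 4/L) (F(L) = sqrt(L + (-1*1/2 + 4/L)) = sqrt(L + (-1/2 + 4/L)) = sqrt(-1/2 + L + 4/L))
(F(-5)*2)*M(X(-5)) = ((sqrt(-2 + 4*(-5) + 16/(-5))/2)*2)*(-5) = ((sqrt(-2 - 20 + 16*(-1/5))/2)*2)*(-5) = ((sqrt(-2 - 20 - 16/5)/2)*2)*(-5) = ((sqrt(-126/5)/2)*2)*(-5) = (((3*I*sqrt(70)/5)/2)*2)*(-5) = ((3*I*sqrt(70)/10)*2)*(-5) = (3*I*sqrt(70)/5)*(-5) = -3*I*sqrt(70)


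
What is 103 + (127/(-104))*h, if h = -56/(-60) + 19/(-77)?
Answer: 943973/9240 ≈ 102.16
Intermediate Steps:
h = 793/1155 (h = -56*(-1/60) + 19*(-1/77) = 14/15 - 19/77 = 793/1155 ≈ 0.68658)
103 + (127/(-104))*h = 103 + (127/(-104))*(793/1155) = 103 + (127*(-1/104))*(793/1155) = 103 - 127/104*793/1155 = 103 - 7747/9240 = 943973/9240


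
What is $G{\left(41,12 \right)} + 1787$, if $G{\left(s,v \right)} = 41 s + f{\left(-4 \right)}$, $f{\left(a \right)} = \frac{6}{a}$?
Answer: $\frac{6933}{2} \approx 3466.5$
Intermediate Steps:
$G{\left(s,v \right)} = - \frac{3}{2} + 41 s$ ($G{\left(s,v \right)} = 41 s + \frac{6}{-4} = 41 s + 6 \left(- \frac{1}{4}\right) = 41 s - \frac{3}{2} = - \frac{3}{2} + 41 s$)
$G{\left(41,12 \right)} + 1787 = \left(- \frac{3}{2} + 41 \cdot 41\right) + 1787 = \left(- \frac{3}{2} + 1681\right) + 1787 = \frac{3359}{2} + 1787 = \frac{6933}{2}$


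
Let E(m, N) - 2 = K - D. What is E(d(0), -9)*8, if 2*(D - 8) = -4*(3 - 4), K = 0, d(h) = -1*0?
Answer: -64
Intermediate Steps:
d(h) = 0
D = 10 (D = 8 + (-4*(3 - 4))/2 = 8 + (-4*(-1))/2 = 8 + (1/2)*4 = 8 + 2 = 10)
E(m, N) = -8 (E(m, N) = 2 + (0 - 1*10) = 2 + (0 - 10) = 2 - 10 = -8)
E(d(0), -9)*8 = -8*8 = -64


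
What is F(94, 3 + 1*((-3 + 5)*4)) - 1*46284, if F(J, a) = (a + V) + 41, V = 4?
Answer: -46228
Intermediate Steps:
F(J, a) = 45 + a (F(J, a) = (a + 4) + 41 = (4 + a) + 41 = 45 + a)
F(94, 3 + 1*((-3 + 5)*4)) - 1*46284 = (45 + (3 + 1*((-3 + 5)*4))) - 1*46284 = (45 + (3 + 1*(2*4))) - 46284 = (45 + (3 + 1*8)) - 46284 = (45 + (3 + 8)) - 46284 = (45 + 11) - 46284 = 56 - 46284 = -46228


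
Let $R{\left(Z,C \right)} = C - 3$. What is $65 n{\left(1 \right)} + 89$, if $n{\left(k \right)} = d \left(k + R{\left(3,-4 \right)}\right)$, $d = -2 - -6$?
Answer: $-1471$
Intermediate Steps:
$R{\left(Z,C \right)} = -3 + C$
$d = 4$ ($d = -2 + 6 = 4$)
$n{\left(k \right)} = -28 + 4 k$ ($n{\left(k \right)} = 4 \left(k - 7\right) = 4 \left(-7 + k\right) = -28 + 4 k$)
$65 n{\left(1 \right)} + 89 = 65 \left(-28 + 4 \cdot 1\right) + 89 = 65 \left(-28 + 4\right) + 89 = 65 \left(-24\right) + 89 = -1560 + 89 = -1471$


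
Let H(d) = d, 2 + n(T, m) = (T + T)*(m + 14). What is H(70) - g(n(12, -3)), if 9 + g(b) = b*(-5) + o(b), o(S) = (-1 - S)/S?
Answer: 364181/262 ≈ 1390.0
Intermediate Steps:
n(T, m) = -2 + 2*T*(14 + m) (n(T, m) = -2 + (T + T)*(m + 14) = -2 + (2*T)*(14 + m) = -2 + 2*T*(14 + m))
o(S) = (-1 - S)/S
g(b) = -9 - 5*b + (-1 - b)/b (g(b) = -9 + (b*(-5) + (-1 - b)/b) = -9 + (-5*b + (-1 - b)/b) = -9 - 5*b + (-1 - b)/b)
H(70) - g(n(12, -3)) = 70 - (-10 - 1/(-2 + 28*12 + 2*12*(-3)) - 5*(-2 + 28*12 + 2*12*(-3))) = 70 - (-10 - 1/(-2 + 336 - 72) - 5*(-2 + 336 - 72)) = 70 - (-10 - 1/262 - 5*262) = 70 - (-10 - 1*1/262 - 1310) = 70 - (-10 - 1/262 - 1310) = 70 - 1*(-345841/262) = 70 + 345841/262 = 364181/262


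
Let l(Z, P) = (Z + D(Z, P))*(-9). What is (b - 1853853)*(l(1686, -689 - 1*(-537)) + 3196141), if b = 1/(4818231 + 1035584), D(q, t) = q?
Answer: -34355541785160870842/5853815 ≈ -5.8689e+12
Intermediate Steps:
l(Z, P) = -18*Z (l(Z, P) = (Z + Z)*(-9) = (2*Z)*(-9) = -18*Z)
b = 1/5853815 ≈ 1.7083e-7
(b - 1853853)*(l(1686, -689 - 1*(-537)) + 3196141) = (1/5853815 - 1853853)*(-18*1686 + 3196141) = -10852112499194*(-30348 + 3196141)/5853815 = -10852112499194/5853815*3165793 = -34355541785160870842/5853815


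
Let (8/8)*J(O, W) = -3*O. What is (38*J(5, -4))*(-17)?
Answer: 9690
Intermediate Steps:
J(O, W) = -3*O
(38*J(5, -4))*(-17) = (38*(-3*5))*(-17) = (38*(-15))*(-17) = -570*(-17) = 9690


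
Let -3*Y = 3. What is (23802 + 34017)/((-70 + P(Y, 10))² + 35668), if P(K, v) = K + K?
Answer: 57819/40852 ≈ 1.4153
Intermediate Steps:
Y = -1 (Y = -⅓*3 = -1)
P(K, v) = 2*K
(23802 + 34017)/((-70 + P(Y, 10))² + 35668) = (23802 + 34017)/((-70 + 2*(-1))² + 35668) = 57819/((-70 - 2)² + 35668) = 57819/((-72)² + 35668) = 57819/(5184 + 35668) = 57819/40852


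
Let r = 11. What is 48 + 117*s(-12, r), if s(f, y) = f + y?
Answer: -69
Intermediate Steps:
48 + 117*s(-12, r) = 48 + 117*(-12 + 11) = 48 + 117*(-1) = 48 - 117 = -69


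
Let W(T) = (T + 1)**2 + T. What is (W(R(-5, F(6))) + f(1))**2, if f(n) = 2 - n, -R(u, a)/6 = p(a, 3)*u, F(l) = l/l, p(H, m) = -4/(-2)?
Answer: 14303524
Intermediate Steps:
p(H, m) = 2 (p(H, m) = -4*(-1/2) = 2)
F(l) = 1
R(u, a) = -12*u
W(T) = T + (1 + T)**2 (W(T) = (1 + T)**2 + T = T + (1 + T)**2)
(W(R(-5, F(6))) + f(1))**2 = ((-12*(-5) + (1 - 12*(-5))**2) + (2 - 1*1))**2 = ((60 + (1 + 60)**2) + (2 - 1))**2 = ((60 + 61**2) + 1)**2 = ((60 + 3721) + 1)**2 = (3781 + 1)**2 = 3782**2 = 14303524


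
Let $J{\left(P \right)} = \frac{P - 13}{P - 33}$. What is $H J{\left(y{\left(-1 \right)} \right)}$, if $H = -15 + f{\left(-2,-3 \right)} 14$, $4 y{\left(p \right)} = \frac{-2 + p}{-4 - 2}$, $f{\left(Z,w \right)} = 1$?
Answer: $- \frac{103}{263} \approx -0.39163$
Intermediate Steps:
$y{\left(p \right)} = \frac{1}{12} - \frac{p}{24}$ ($y{\left(p \right)} = \frac{\left(-2 + p\right) \frac{1}{-4 - 2}}{4} = \frac{\left(-2 + p\right) \frac{1}{-6}}{4} = \frac{\left(-2 + p\right) \left(- \frac{1}{6}\right)}{4} = \frac{\frac{1}{3} - \frac{p}{6}}{4} = \frac{1}{12} - \frac{p}{24}$)
$J{\left(P \right)} = \frac{-13 + P}{-33 + P}$
$H = -1$ ($H = -15 + 1 \cdot 14 = -15 + 14 = -1$)
$H J{\left(y{\left(-1 \right)} \right)} = - \frac{-13 + \left(\frac{1}{12} - - \frac{1}{24}\right)}{-33 + \left(\frac{1}{12} - - \frac{1}{24}\right)} = - \frac{-13 + \left(\frac{1}{12} + \frac{1}{24}\right)}{-33 + \left(\frac{1}{12} + \frac{1}{24}\right)} = - \frac{-13 + \frac{1}{8}}{-33 + \frac{1}{8}} = - \frac{-103}{\left(- \frac{263}{8}\right) 8} = - \frac{\left(-8\right) \left(-103\right)}{263 \cdot 8} = \left(-1\right) \frac{103}{263} = - \frac{103}{263}$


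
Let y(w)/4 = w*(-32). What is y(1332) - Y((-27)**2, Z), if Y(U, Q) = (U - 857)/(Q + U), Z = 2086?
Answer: -479946112/2815 ≈ -1.7050e+5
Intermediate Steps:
y(w) = -128*w (y(w) = 4*(w*(-32)) = 4*(-32*w) = -128*w)
Y(U, Q) = (-857 + U)/(Q + U)
y(1332) - Y((-27)**2, Z) = -128*1332 - (-857 + (-27)**2)/(2086 + (-27)**2) = -170496 - (-857 + 729)/(2086 + 729) = -170496 - (-128)/2815 = -170496 - 1*(-128/2815) = -170496 + 128/2815 = -479946112/2815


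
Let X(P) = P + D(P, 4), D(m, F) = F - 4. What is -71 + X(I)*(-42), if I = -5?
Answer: 139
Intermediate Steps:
D(m, F) = -4 + F
X(P) = P (X(P) = P + (-4 + 4) = P + 0 = P)
-71 + X(I)*(-42) = -71 - 5*(-42) = -71 + 210 = 139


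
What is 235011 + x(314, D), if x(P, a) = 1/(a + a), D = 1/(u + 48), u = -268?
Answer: 234901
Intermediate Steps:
D = -1/220 (D = 1/(-268 + 48) = 1/(-220) = -1/220 ≈ -0.0045455)
x(P, a) = 1/(2*a)
235011 + x(314, D) = 235011 + 1/(2*(-1/220)) = 235011 + (½)*(-220) = 235011 - 110 = 234901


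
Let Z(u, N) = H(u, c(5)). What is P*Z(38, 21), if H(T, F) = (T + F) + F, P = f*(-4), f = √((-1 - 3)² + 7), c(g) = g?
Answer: -192*√23 ≈ -920.80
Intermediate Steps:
f = √23 (f = √((-4)² + 7) = √(16 + 7) = √23 ≈ 4.7958)
P = -4*√23 (P = √23*(-4) = -4*√23 ≈ -19.183)
H(T, F) = T + 2*F (H(T, F) = (F + T) + F = T + 2*F)
Z(u, N) = 10 + u (Z(u, N) = u + 2*5 = u + 10 = 10 + u)
P*Z(38, 21) = (-4*√23)*(10 + 38) = -4*√23*48 = -192*√23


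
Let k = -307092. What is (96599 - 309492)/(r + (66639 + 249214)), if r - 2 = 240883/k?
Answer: -65377737156/96996302777 ≈ -0.67402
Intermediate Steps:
r = 373301/307092 (r = 2 + 240883/(-307092) = 2 + 240883*(-1/307092) = 2 - 240883/307092 = 373301/307092 ≈ 1.2156)
(96599 - 309492)/(r + (66639 + 249214)) = (96599 - 309492)/(373301/307092 + (66639 + 249214)) = -212893/(373301/307092 + 315853) = -212893/96996302777/307092 = -212893*307092/96996302777 = -65377737156/96996302777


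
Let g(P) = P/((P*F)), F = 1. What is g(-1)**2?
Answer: 1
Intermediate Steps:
g(P) = 1 (g(P) = P/((P*1)) = P/P = 1)
g(-1)**2 = 1**2 = 1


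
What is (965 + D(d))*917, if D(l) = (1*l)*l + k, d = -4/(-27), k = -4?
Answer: 642436445/729 ≈ 8.8126e+5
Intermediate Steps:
d = 4/27 (d = -4*(-1/27) = 4/27 ≈ 0.14815)
D(l) = -4 + l**2 (D(l) = (1*l)*l - 4 = l*l - 4 = l**2 - 4 = -4 + l**2)
(965 + D(d))*917 = (965 + (-4 + (4/27)**2))*917 = (965 + (-4 + 16/729))*917 = (965 - 2900/729)*917 = (700585/729)*917 = 642436445/729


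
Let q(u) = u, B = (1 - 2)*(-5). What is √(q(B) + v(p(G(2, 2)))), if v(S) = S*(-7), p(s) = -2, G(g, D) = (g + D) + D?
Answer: √19 ≈ 4.3589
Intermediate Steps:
G(g, D) = g + 2*D (G(g, D) = (D + g) + D = g + 2*D)
B = 5 (B = -1*(-5) = 5)
v(S) = -7*S
√(q(B) + v(p(G(2, 2)))) = √(5 - 7*(-2)) = √(5 + 14) = √19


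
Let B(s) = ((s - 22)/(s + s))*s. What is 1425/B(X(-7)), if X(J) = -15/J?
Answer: -19950/139 ≈ -143.53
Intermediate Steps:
B(s) = -11 + s/2 (B(s) = ((-22 + s)/((2*s)))*s = ((-22 + s)*(1/(2*s)))*s = ((-22 + s)/(2*s))*s = -11 + s/2)
1425/B(X(-7)) = 1425/(-11 + (-15/(-7))/2) = 1425/(-11 + (-15*(-⅐))/2) = 1425/(-11 + (½)*(15/7)) = 1425/(-11 + 15/14) = 1425/(-139/14) = 1425*(-14/139) = -19950/139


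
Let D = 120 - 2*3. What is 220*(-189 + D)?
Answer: -16500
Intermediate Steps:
D = 114 (D = 120 - 1*6 = 120 - 6 = 114)
220*(-189 + D) = 220*(-189 + 114) = 220*(-75) = -16500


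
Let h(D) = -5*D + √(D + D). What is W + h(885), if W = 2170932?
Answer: 2166507 + √1770 ≈ 2.1665e+6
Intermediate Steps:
h(D) = -5*D + √2*√D (h(D) = -5*D + √(2*D) = -5*D + √2*√D)
W + h(885) = 2170932 + (-5*885 + √2*√885) = 2170932 + (-4425 + √1770) = 2166507 + √1770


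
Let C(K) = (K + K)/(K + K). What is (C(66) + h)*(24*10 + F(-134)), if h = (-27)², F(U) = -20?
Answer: 160600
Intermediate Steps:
C(K) = 1 (C(K) = (2*K)/((2*K)) = (2*K)*(1/(2*K)) = 1)
h = 729
(C(66) + h)*(24*10 + F(-134)) = (1 + 729)*(24*10 - 20) = 730*(240 - 20) = 730*220 = 160600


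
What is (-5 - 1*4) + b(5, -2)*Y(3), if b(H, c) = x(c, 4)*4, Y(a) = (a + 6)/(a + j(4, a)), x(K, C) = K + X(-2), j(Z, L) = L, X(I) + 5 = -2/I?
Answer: -45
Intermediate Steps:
X(I) = -5 - 2/I
x(K, C) = -4 + K (x(K, C) = K + (-5 - 2/(-2)) = K + (-5 - 2*(-1/2)) = K + (-5 + 1) = K - 4 = -4 + K)
Y(a) = (6 + a)/(2*a) (Y(a) = (a + 6)/(a + a) = (6 + a)/((2*a)) = (6 + a)*(1/(2*a)) = (6 + a)/(2*a))
b(H, c) = -16 + 4*c (b(H, c) = (-4 + c)*4 = -16 + 4*c)
(-5 - 1*4) + b(5, -2)*Y(3) = (-5 - 1*4) + (-16 + 4*(-2))*((1/2)*(6 + 3)/3) = (-5 - 4) + (-16 - 8)*((1/2)*(1/3)*9) = -9 - 24*3/2 = -9 - 36 = -45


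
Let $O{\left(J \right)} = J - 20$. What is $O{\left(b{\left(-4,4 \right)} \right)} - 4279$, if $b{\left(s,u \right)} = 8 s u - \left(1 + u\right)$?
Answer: $-4432$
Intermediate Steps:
$b{\left(s,u \right)} = -1 - u + 8 s u$ ($b{\left(s,u \right)} = 8 s u - \left(1 + u\right) = -1 - u + 8 s u$)
$O{\left(J \right)} = -20 + J$
$O{\left(b{\left(-4,4 \right)} \right)} - 4279 = \left(-20 - \left(5 + 128\right)\right) - 4279 = \left(-20 - 133\right) - 4279 = -153 - 4279 = -4432$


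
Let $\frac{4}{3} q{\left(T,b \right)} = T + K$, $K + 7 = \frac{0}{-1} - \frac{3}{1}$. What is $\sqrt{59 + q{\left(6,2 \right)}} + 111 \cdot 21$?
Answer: $2331 + 2 \sqrt{14} \approx 2338.5$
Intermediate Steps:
$K = -10$ ($K = -7 + \left(\frac{0}{-1} - \frac{3}{1}\right) = -7 + \left(0 \left(-1\right) - 3\right) = -7 + \left(0 - 3\right) = -7 - 3 = -10$)
$q{\left(T,b \right)} = - \frac{15}{2} + \frac{3 T}{4}$ ($q{\left(T,b \right)} = \frac{3 \left(T - 10\right)}{4} = \frac{3 \left(-10 + T\right)}{4} = - \frac{15}{2} + \frac{3 T}{4}$)
$\sqrt{59 + q{\left(6,2 \right)}} + 111 \cdot 21 = \sqrt{59 + \left(- \frac{15}{2} + \frac{3}{4} \cdot 6\right)} + 111 \cdot 21 = \sqrt{59 + \left(- \frac{15}{2} + \frac{9}{2}\right)} + 2331 = \sqrt{59 - 3} + 2331 = \sqrt{56} + 2331 = 2 \sqrt{14} + 2331 = 2331 + 2 \sqrt{14}$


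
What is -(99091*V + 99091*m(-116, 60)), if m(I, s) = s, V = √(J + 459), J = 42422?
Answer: -5945460 - 99091*√42881 ≈ -2.6465e+7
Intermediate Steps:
V = √42881 (V = √(42422 + 459) = √42881 ≈ 207.08)
-(99091*V + 99091*m(-116, 60)) = -(5945460 + 99091*√42881) = -99091*(60 + √42881) = -5945460 - 99091*√42881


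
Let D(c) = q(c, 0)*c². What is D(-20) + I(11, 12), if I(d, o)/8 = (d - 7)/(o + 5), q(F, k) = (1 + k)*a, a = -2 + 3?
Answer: 6832/17 ≈ 401.88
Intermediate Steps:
a = 1
q(F, k) = 1 + k (q(F, k) = (1 + k)*1 = 1 + k)
I(d, o) = 8*(-7 + d)/(5 + o) (I(d, o) = 8*((d - 7)/(o + 5)) = 8*((-7 + d)/(5 + o)) = 8*(-7 + d)/(5 + o))
D(c) = c² (D(c) = (1 + 0)*c² = 1*c² = c²)
D(-20) + I(11, 12) = (-20)² + 8*(-7 + 11)/(5 + 12) = 400 + 8*4/17 = 400 + 8*(1/17)*4 = 400 + 32/17 = 6832/17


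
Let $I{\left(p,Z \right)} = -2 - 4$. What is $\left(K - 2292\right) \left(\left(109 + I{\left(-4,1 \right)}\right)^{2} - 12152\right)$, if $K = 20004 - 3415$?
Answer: $-22060271$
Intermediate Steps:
$I{\left(p,Z \right)} = -6$ ($I{\left(p,Z \right)} = -2 - 4 = -6$)
$K = 16589$ ($K = 20004 - 3415 = 16589$)
$\left(K - 2292\right) \left(\left(109 + I{\left(-4,1 \right)}\right)^{2} - 12152\right) = \left(16589 - 2292\right) \left(\left(109 - 6\right)^{2} - 12152\right) = 14297 \left(103^{2} - 12152\right) = 14297 \left(10609 - 12152\right) = 14297 \left(-1543\right) = -22060271$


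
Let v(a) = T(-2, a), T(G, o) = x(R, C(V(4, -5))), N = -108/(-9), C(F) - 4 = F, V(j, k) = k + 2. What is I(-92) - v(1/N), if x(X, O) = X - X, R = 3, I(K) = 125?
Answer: 125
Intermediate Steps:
V(j, k) = 2 + k
C(F) = 4 + F
x(X, O) = 0
N = 12 (N = -108*(-1/9) = 12)
T(G, o) = 0
v(a) = 0
I(-92) - v(1/N) = 125 - 1*0 = 125 + 0 = 125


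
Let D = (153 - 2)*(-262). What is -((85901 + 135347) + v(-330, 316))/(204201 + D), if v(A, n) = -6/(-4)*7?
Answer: -442517/329278 ≈ -1.3439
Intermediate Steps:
D = -39562 (D = 151*(-262) = -39562)
v(A, n) = 21/2 (v(A, n) = -6*(-1/4)*7 = (3/2)*7 = 21/2)
-((85901 + 135347) + v(-330, 316))/(204201 + D) = -((85901 + 135347) + 21/2)/(204201 - 39562) = -(221248 + 21/2)/164639 = -442517/(2*164639) = -1*442517/329278 = -442517/329278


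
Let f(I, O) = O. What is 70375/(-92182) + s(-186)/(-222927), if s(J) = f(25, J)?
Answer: -5223780591/6849952238 ≈ -0.76260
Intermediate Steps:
s(J) = J
70375/(-92182) + s(-186)/(-222927) = 70375/(-92182) - 186/(-222927) = 70375*(-1/92182) - 186*(-1/222927) = -70375/92182 + 62/74309 = -5223780591/6849952238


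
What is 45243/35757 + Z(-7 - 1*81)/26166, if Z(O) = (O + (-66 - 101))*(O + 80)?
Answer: 23273567/17326253 ≈ 1.3433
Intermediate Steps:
Z(O) = (-167 + O)*(80 + O) (Z(O) = (O - 167)*(80 + O) = (-167 + O)*(80 + O))
45243/35757 + Z(-7 - 1*81)/26166 = 45243/35757 + (-13360 + (-7 - 1*81)² - 87*(-7 - 1*81))/26166 = 45243*(1/35757) + (-13360 + (-7 - 81)² - 87*(-7 - 81))*(1/26166) = 5027/3973 + (-13360 + (-88)² - 87*(-88))*(1/26166) = 5027/3973 + (-13360 + 7744 + 7656)*(1/26166) = 5027/3973 + 2040*(1/26166) = 5027/3973 + 340/4361 = 23273567/17326253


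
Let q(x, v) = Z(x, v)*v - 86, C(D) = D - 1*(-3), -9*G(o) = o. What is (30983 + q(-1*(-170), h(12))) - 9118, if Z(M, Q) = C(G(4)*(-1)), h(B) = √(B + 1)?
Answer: 21779 + 31*√13/9 ≈ 21791.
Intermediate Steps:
G(o) = -o/9
h(B) = √(1 + B)
C(D) = 3 + D (C(D) = D + 3 = 3 + D)
Z(M, Q) = 31/9 (Z(M, Q) = 3 - ⅑*4*(-1) = 3 - 4/9*(-1) = 3 + 4/9 = 31/9)
q(x, v) = -86 + 31*v/9 (q(x, v) = 31*v/9 - 86 = -86 + 31*v/9)
(30983 + q(-1*(-170), h(12))) - 9118 = (30983 + (-86 + 31*√(1 + 12)/9)) - 9118 = (30983 + (-86 + 31*√13/9)) - 9118 = (30897 + 31*√13/9) - 9118 = 21779 + 31*√13/9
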